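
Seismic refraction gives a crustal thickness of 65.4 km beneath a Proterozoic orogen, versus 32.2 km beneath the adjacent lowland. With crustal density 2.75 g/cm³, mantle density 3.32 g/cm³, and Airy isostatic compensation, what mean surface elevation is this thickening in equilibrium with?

Excess crust Δ = 65.4 km − 32.2 km = 33.2 km, split between elevation h and root r with h + r = Δ.
Airy balance ρ_c h = (ρ_m − ρ_c) r gives r = h ρ_c/(ρ_m − ρ_c), so h (1 + ρ_c/(ρ_m − ρ_c)) = Δ, i.e. h = Δ (ρ_m − ρ_c)/ρ_m.
h = 33.2 km × 0.57/3.32 = 5.7 km.

5.7 km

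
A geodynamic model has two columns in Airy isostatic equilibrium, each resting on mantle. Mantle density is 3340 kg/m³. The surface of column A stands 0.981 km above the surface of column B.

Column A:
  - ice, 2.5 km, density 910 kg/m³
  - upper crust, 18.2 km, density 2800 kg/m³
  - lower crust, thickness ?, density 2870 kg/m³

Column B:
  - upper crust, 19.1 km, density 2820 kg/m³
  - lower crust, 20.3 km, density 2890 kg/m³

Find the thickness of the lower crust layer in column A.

Take the compensation level at the base of the deeper column (depth z_c below the surface of column A) and equate Σ ρ_i t_i down to z_c; mantle fills any gap and the z_c terms cancel.
Column A: 2.5×910 + 18.2×2800 + x×2870 + (z_c − 20.7 − x)×3340
Column B: 0.981×0 + 19.1×2820 + 20.3×2890 + (z_c − 0.981 − 39.4)×3340
The z_c×3340 term appears on both sides and cancels. Collect the known terms of each column as K = Σ(ρt)_known − 3340 × (depth of known layers): K_A = 53235 − 3340×20.7 = −15903; K_B = 112529 − 3340×(0.981 + 39.4) = −22343.54.
Balance: K_A − x×(3340 − 2870) = K_B, so x = (K_A − K_B)/(3340 − 2870) = 6440.54/470 = 13.7 km.

13.7 km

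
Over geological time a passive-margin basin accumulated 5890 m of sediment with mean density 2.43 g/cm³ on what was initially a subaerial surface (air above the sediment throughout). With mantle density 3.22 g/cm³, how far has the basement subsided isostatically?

4440 m

Subaerial load: s = t ρ_sed / ρ_m = 5890 m × 2.43/3.22 = 4440 m.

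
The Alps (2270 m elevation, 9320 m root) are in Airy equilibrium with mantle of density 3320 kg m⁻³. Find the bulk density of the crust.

ρ_c h = (ρ_m − ρ_c) r → ρ_c (h + r) = ρ_m r → ρ_c = ρ_m r / (h + r).
ρ_c = 3320 × 9320 m / (2270 m + 9320 m) = 2670 kg m⁻³.

2670 kg m⁻³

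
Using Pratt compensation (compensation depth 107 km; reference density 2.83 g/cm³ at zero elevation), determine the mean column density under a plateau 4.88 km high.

2.71 g/cm³

Pratt balance: ρ_ref D = ρ (D + h).
ρ = ρ_ref D/(D + h) = 2.83 × 107 km/(107 km + 4.88 km) = 2.71 g/cm³.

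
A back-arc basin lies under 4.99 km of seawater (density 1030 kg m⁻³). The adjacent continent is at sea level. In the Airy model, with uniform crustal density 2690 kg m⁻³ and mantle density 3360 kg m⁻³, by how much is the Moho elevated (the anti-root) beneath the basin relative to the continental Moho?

By Archimedes' principle applied to the lithosphere: replacing crust with seawater at the top is compensated by replacing crust with mantle at the base: d (ρ_c − ρ_w) = a (ρ_m − ρ_c).
a = d (ρ_c − ρ_w)/(ρ_m − ρ_c) = 4.99 km × 1660/670 = 12.4 km.

12.4 km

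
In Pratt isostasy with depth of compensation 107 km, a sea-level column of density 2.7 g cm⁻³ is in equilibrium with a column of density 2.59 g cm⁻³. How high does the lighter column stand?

4.54 km

ρ_ref D = ρ (D + h) → h = D (ρ_ref − ρ)/ρ.
h = 107 km × (2.7 − 2.59)/2.59 = 4.54 km.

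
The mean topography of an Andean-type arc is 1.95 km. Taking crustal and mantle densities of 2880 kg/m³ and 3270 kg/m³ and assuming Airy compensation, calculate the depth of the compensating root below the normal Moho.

In Airy isostatic equilibrium: the weight of the topography is balanced by the buoyancy of the root, ρ_c h = (ρ_m − ρ_c) r.
r = h · ρ_c / (ρ_m − ρ_c) = 1.95 km × 2880 / (3270 − 2880) = 14.4 km.

14.4 km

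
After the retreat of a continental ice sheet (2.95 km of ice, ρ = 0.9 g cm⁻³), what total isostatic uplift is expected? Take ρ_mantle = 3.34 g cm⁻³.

0.795 km

Removing the load lets mantle flow back in; uplift u satisfies ρ_ice t = ρ_m u.
u = t ρ_ice/ρ_m = 2.95 km × 0.9/3.34 = 0.795 km.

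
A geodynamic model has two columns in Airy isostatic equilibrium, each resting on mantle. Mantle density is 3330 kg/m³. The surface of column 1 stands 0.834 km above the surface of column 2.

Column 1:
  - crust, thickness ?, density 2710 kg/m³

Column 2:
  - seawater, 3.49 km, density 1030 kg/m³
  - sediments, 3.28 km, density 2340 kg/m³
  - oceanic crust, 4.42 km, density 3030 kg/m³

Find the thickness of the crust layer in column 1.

Take the compensation level at the base of the deeper column (depth z_c below the surface of column 1) and equate Σ ρ_i t_i down to z_c; mantle fills any gap and the z_c terms cancel.
Column 1: x×2710 + (z_c − 0 − x)×3330
Column 2: 0.834×0 + 3.49×1030 + 3.28×2340 + 4.42×3030 + (z_c − 0.834 − 11.19)×3330
The z_c×3330 term appears on both sides and cancels. Collect the known terms of each column as K = Σ(ρt)_known − 3330 × (depth of known layers): K_1 = 0 − 3330×0 = 0; K_2 = 24662.5 − 3330×(0.834 + 11.19) = −15377.42.
Balance: K_1 − x×(3330 − 2710) = K_2, so x = (K_1 − K_2)/(3330 − 2710) = 15377.4/620 = 24.8 km.

24.8 km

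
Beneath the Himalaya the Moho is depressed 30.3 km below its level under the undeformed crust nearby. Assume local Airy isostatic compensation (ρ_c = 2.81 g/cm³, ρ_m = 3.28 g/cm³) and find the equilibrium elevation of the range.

Balancing pressure at the compensation depth: ρ_c h = (ρ_m − ρ_c) r.
h = r (ρ_m − ρ_c) / ρ_c = 30.3 km × (3.28 − 2.81) / 2.81 = 5.07 km.

5.07 km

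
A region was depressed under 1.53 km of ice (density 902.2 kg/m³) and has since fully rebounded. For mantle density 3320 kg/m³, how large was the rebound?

0.416 km

Removing the load lets mantle flow back in; uplift u satisfies ρ_ice t = ρ_m u.
u = t ρ_ice/ρ_m = 1.53 km × 902.2/3320 = 0.416 km.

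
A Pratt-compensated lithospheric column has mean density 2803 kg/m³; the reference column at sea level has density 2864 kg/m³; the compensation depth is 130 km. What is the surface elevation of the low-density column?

ρ_ref D = ρ (D + h) → h = D (ρ_ref − ρ)/ρ.
h = 130 km × (2864 − 2803)/2803 = 2.83 km.

2.83 km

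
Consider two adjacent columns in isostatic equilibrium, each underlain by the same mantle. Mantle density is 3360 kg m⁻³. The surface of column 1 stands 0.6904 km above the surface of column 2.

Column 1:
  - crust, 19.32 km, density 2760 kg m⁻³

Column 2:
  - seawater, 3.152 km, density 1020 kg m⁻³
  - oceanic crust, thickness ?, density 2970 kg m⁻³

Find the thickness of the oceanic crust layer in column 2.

4.86 km

Take the compensation level at the base of the deeper column (depth z_c below the surface of column 1) and equate Σ ρ_i t_i down to z_c; mantle fills any gap and the z_c terms cancel.
Column 1: 19.32×2760 + (z_c − 19.32)×3360
Column 2: 0.6904×0 + 3.152×1020 + x×2970 + (z_c − 0.6904 − 3.152 − x)×3360
The z_c×3360 term appears on both sides and cancels. Collect the known terms of each column as K = Σ(ρt)_known − 3360 × (depth of known layers): K_1 = 53323.2 − 3360×19.32 = −11592; K_2 = 3215.04 − 3360×(0.6904 + 3.152) = −9695.424.
Balance: K_1 = K_2 − x×(3360 − 2970), so x = (K_2 − K_1)/(3360 − 2970) = 1896.58/390 = 4.86 km.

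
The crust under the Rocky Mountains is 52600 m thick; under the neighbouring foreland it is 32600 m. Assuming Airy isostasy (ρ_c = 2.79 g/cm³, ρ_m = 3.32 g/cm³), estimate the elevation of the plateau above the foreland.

Excess crust Δ = 52600 m − 32600 m = 20000 m, split between elevation h and root r with h + r = Δ.
Airy balance ρ_c h = (ρ_m − ρ_c) r gives r = h ρ_c/(ρ_m − ρ_c), so h (1 + ρ_c/(ρ_m − ρ_c)) = Δ, i.e. h = Δ (ρ_m − ρ_c)/ρ_m.
h = 20000 m × 0.53/3.32 = 3190 m.

3190 m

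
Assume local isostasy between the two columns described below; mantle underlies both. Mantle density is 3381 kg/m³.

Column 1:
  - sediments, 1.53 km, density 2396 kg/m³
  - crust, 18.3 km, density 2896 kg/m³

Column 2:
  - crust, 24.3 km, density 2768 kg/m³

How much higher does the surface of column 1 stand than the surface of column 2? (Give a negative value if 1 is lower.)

−1.33 km

For any compensation level in the mantle, the mantle terms cancel and isostasy reduces to e = (Σt_1 − Σt_2) − (Σ(ρt)_1 − Σ(ρt)_2) / ρ_m.
Σt_1 = 19.83 km; Σt_2 = 24.3 km; Σ(ρt)_1 = 56662.68; Σ(ρt)_2 = 67262.4 (in km·kg/m³).
e = (19.83 − 24.3) − (56662.68 − 67262.4) / 3381 = −1.33 km.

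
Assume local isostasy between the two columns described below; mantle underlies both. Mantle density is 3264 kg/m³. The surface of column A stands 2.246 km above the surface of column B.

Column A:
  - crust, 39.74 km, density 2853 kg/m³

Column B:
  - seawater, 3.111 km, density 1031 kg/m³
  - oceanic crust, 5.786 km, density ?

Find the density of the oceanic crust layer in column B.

Take the compensation level at the base of the deeper column (depth z_c below the surface of column A) and equate Σ ρ_i t_i down to z_c; mantle fills any gap and the z_c terms cancel.
Column A: 39.74×2853 + (z_c − 39.74)×3264
Column B: 2.246×0 + 3.111×1031 + 5.786×ρ + (z_c − 2.246 − 8.897)×3264
The z_c×3264 term appears on both sides and cancels. Collect the known terms of each column as K = Σ(ρt)_known − 3264 × (depth of known layers): K_A = 113378.22 − 3264×39.74 = −16333.14; K_B = 3207.441 − 3264×(2.246 + 8.897) = −33163.311.
Balance: K_A = K_B + 5.786×ρ, so ρ = (K_A − K_B)/5.786 = 16830.2/5.786 = 2910 kg/m³.

2910 kg/m³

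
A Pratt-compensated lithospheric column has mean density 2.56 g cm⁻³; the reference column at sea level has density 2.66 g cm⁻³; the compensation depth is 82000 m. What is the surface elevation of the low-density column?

ρ_ref D = ρ (D + h) → h = D (ρ_ref − ρ)/ρ.
h = 82000 m × (2.66 − 2.56)/2.56 = 3200 m.

3200 m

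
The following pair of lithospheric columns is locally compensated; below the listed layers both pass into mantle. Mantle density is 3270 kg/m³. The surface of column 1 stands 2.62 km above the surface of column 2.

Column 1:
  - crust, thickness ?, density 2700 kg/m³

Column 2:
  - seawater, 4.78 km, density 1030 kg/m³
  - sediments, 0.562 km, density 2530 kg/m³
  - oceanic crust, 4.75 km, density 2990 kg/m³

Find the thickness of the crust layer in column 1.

36.9 km

Take the compensation level at the base of the deeper column (depth z_c below the surface of column 1) and equate Σ ρ_i t_i down to z_c; mantle fills any gap and the z_c terms cancel.
Column 1: x×2700 + (z_c − 0 − x)×3270
Column 2: 2.62×0 + 4.78×1030 + 0.562×2530 + 4.75×2990 + (z_c − 2.62 − 10.092)×3270
The z_c×3270 term appears on both sides and cancels. Collect the known terms of each column as K = Σ(ρt)_known − 3270 × (depth of known layers): K_1 = 0 − 3270×0 = 0; K_2 = 20547.76 − 3270×(2.62 + 10.092) = −21020.48.
Balance: K_1 − x×(3270 − 2700) = K_2, so x = (K_1 − K_2)/(3270 − 2700) = 21020.5/570 = 36.9 km.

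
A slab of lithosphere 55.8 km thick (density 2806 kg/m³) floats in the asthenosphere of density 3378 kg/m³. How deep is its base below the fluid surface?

Draft d = t ρ_obj/ρ_fluid = 55.8 km × 2806/3378 = 46.4 km.

46.4 km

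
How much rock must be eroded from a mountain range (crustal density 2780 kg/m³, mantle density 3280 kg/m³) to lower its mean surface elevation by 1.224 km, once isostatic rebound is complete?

Net drop Δ = e − u = e − e ρ_c/ρ_m = e (ρ_m − ρ_c)/ρ_m.
e = Δ ρ_m/(ρ_m − ρ_c) = 1.224 km × 3280/500 = 8.03 km.

8.03 km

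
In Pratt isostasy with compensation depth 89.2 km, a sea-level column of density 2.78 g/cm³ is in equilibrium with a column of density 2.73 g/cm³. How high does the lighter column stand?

ρ_ref D = ρ (D + h) → h = D (ρ_ref − ρ)/ρ.
h = 89.2 km × (2.78 − 2.73)/2.73 = 1.63 km.

1.63 km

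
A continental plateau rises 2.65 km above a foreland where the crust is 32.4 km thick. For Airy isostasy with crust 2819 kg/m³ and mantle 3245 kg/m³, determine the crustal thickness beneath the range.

52.6 km

Root depth r = h ρ_c / (ρ_m − ρ_c) = 2.65 km × 2819 / 426 = 17.54 km.
Total thickness = T + h + r = 32.4 km + 2.65 km + 17.54 km = 52.6 km.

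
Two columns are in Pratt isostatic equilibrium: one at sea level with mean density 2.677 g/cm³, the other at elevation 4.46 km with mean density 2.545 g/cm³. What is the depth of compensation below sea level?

86 km

ρ_ref D = ρ (D + h) → D (ρ_ref − ρ) = ρ h.
D = ρ h/(ρ_ref − ρ) = 2.545 × 4.46 km/(2.677 − 2.545) = 86 km.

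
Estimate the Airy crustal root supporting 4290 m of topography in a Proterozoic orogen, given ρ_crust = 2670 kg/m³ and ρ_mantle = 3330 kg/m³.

17400 m

In Airy isostatic equilibrium: the weight of the topography is balanced by the buoyancy of the root, ρ_c h = (ρ_m − ρ_c) r.
r = h · ρ_c / (ρ_m − ρ_c) = 4290 m × 2670 / (3330 − 2670) = 17400 m.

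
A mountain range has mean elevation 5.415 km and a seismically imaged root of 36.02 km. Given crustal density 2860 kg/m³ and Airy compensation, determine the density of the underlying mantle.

Airy balance: ρ_c h = (ρ_m − ρ_c) r → ρ_m = ρ_c (1 + h/r).
ρ_m = 2860 × (1 + 5.415 km/36.02 km) = 3290 kg/m³.

3290 kg/m³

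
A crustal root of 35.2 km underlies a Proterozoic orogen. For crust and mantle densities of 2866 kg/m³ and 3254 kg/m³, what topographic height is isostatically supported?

In Airy isostatic equilibrium: ρ_c h = (ρ_m − ρ_c) r.
h = r (ρ_m − ρ_c) / ρ_c = 35.2 km × (3254 − 2866) / 2866 = 4.77 km.

4.77 km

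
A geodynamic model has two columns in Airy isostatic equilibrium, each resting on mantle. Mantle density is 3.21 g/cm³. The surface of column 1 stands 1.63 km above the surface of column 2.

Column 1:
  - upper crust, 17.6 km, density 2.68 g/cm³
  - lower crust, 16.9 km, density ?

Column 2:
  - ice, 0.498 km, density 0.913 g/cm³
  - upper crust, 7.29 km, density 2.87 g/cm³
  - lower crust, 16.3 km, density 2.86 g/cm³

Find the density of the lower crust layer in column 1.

2.9 g/cm³

Take the compensation level at the base of the deeper column (depth z_c below the surface of column 1) and equate Σ ρ_i t_i down to z_c; mantle fills any gap and the z_c terms cancel.
Column 1: 17.6×2.68 + 16.9×ρ + (z_c − 34.5)×3.21
Column 2: 1.63×0 + 0.498×0.913 + 7.29×2.87 + 16.3×2.86 + (z_c − 1.63 − 24.088)×3.21
The z_c×3.21 term appears on both sides and cancels. Collect the known terms of each column as K = Σ(ρt)_known − 3.21 × (depth of known layers): K_1 = 47.168 − 3.21×34.5 = −63.577; K_2 = 67.994974 − 3.21×(1.63 + 24.088) = −14.559806.
Balance: K_1 + 16.9×ρ = K_2, so ρ = (K_2 − K_1)/16.9 = 49.0172/16.9 = 2.9 g/cm³.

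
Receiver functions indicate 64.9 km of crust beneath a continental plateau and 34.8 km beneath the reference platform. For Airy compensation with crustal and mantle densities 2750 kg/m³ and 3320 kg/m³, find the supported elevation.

5.17 km

Excess crust Δ = 64.9 km − 34.8 km = 30.1 km, split between elevation h and root r with h + r = Δ.
Airy balance ρ_c h = (ρ_m − ρ_c) r gives r = h ρ_c/(ρ_m − ρ_c), so h (1 + ρ_c/(ρ_m − ρ_c)) = Δ, i.e. h = Δ (ρ_m − ρ_c)/ρ_m.
h = 30.1 km × 570/3320 = 5.17 km.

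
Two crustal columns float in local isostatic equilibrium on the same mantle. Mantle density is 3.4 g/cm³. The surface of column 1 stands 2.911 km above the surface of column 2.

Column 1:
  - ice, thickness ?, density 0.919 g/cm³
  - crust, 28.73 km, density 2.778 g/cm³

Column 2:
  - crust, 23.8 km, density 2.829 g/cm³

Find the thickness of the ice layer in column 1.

Take the compensation level at the base of the deeper column (depth z_c below the surface of column 1) and equate Σ ρ_i t_i down to z_c; mantle fills any gap and the z_c terms cancel.
Column 1: x×0.919 + 28.73×2.778 + (z_c − 28.73 − x)×3.4
Column 2: 2.911×0 + 23.8×2.829 + (z_c − 2.911 − 23.8)×3.4
The z_c×3.4 term appears on both sides and cancels. Collect the known terms of each column as K = Σ(ρt)_known − 3.4 × (depth of known layers): K_1 = 79.81194 − 3.4×28.73 = −17.87006; K_2 = 67.3302 − 3.4×(2.911 + 23.8) = −23.4872.
Balance: K_1 − x×(3.4 − 0.919) = K_2, so x = (K_1 − K_2)/(3.4 − 0.919) = 5.61714/2.481 = 2.26 km.

2.26 km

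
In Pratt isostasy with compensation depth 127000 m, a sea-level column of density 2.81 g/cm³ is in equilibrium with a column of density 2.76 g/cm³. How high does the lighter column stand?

ρ_ref D = ρ (D + h) → h = D (ρ_ref − ρ)/ρ.
h = 127000 m × (2.81 − 2.76)/2.76 = 2300 m.

2300 m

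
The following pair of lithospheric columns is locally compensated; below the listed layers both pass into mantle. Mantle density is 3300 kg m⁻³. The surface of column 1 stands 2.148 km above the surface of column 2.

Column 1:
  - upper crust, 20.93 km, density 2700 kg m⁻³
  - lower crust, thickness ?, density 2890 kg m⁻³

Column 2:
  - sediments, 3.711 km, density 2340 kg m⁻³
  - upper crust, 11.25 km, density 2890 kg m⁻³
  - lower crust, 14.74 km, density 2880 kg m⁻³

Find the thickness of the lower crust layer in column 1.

Take the compensation level at the base of the deeper column (depth z_c below the surface of column 1) and equate Σ ρ_i t_i down to z_c; mantle fills any gap and the z_c terms cancel.
Column 1: 20.93×2700 + x×2890 + (z_c − 20.93 − x)×3300
Column 2: 2.148×0 + 3.711×2340 + 11.25×2890 + 14.74×2880 + (z_c − 2.148 − 29.701)×3300
The z_c×3300 term appears on both sides and cancels. Collect the known terms of each column as K = Σ(ρt)_known − 3300 × (depth of known layers): K_1 = 56511 − 3300×20.93 = −12558; K_2 = 83647.44 − 3300×(2.148 + 29.701) = −21454.26.
Balance: K_1 − x×(3300 − 2890) = K_2, so x = (K_1 − K_2)/(3300 − 2890) = 8896.26/410 = 21.7 km.

21.7 km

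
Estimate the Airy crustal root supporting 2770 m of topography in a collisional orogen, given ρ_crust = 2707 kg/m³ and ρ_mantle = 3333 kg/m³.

12000 m

In Airy isostatic equilibrium: the weight of the topography is balanced by the buoyancy of the root, ρ_c h = (ρ_m − ρ_c) r.
r = h · ρ_c / (ρ_m − ρ_c) = 2770 m × 2707 / (3333 − 2707) = 12000 m.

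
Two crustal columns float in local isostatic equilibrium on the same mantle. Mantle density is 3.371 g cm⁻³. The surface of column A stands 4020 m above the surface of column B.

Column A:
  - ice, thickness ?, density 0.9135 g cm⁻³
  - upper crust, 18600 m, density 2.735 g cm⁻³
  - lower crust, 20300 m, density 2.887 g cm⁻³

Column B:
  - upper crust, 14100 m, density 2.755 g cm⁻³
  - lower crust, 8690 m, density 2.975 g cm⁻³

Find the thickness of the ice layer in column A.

1640 m

Take the compensation level at the base of the deeper column (depth z_c below the surface of column A) and equate Σ ρ_i t_i down to z_c; mantle fills any gap and the z_c terms cancel.
Column A: x×0.9135 + 18600×2.735 + 20300×2.887 + (z_c − 38900 − x)×3.371
Column B: 4020×0 + 14100×2.755 + 8690×2.975 + (z_c − 4020 − 22790)×3.371
The z_c×3.371 term appears on both sides and cancels. Collect the known terms of each column as K = Σ(ρt)_known − 3.371 × (depth of known layers): K_A = 109477.1 − 3.371×38900 = −21654.8; K_B = 64698.25 − 3.371×(4020 + 22790) = −25678.26.
Balance: K_A − x×(3.371 − 0.9135) = K_B, so x = (K_A − K_B)/(3.371 − 0.9135) = 4023.46/2.4575 = 1640 m.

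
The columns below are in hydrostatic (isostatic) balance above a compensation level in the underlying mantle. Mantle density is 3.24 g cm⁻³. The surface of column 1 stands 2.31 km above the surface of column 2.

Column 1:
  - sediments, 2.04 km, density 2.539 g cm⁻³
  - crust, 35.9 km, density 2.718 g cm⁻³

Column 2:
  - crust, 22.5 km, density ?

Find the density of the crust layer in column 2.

Take the compensation level at the base of the deeper column (depth z_c below the surface of column 1) and equate Σ ρ_i t_i down to z_c; mantle fills any gap and the z_c terms cancel.
Column 1: 2.04×2.539 + 35.9×2.718 + (z_c − 37.94)×3.24
Column 2: 2.31×0 + 22.5×ρ + (z_c − 2.31 − 22.5)×3.24
The z_c×3.24 term appears on both sides and cancels. Collect the known terms of each column as K = Σ(ρt)_known − 3.24 × (depth of known layers): K_1 = 102.75576 − 3.24×37.94 = −20.16984; K_2 = 0 − 3.24×(2.31 + 22.5) = −80.3844.
Balance: K_1 = K_2 + 22.5×ρ, so ρ = (K_1 − K_2)/22.5 = 60.2146/22.5 = 2.68 g cm⁻³.

2.68 g cm⁻³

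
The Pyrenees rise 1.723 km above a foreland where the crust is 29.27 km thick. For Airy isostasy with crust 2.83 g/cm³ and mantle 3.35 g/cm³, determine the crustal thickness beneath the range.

Root depth r = h ρ_c / (ρ_m − ρ_c) = 1.723 km × 2.83 / 0.52 = 9.377 km.
Total thickness = T + h + r = 29.27 km + 1.723 km + 9.377 km = 40.4 km.

40.4 km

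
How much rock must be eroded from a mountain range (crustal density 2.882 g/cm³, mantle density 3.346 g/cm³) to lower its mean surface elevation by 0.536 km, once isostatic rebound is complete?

3.87 km

Net drop Δ = e − u = e − e ρ_c/ρ_m = e (ρ_m − ρ_c)/ρ_m.
e = Δ ρ_m/(ρ_m − ρ_c) = 0.536 km × 3.346/0.464 = 3.87 km.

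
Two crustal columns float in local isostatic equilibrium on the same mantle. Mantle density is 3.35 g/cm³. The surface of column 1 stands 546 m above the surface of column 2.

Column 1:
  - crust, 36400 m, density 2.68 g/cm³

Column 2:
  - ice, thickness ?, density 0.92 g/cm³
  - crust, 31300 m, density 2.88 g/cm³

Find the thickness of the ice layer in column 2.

3230 m

Take the compensation level at the base of the deeper column (depth z_c below the surface of column 1) and equate Σ ρ_i t_i down to z_c; mantle fills any gap and the z_c terms cancel.
Column 1: 36400×2.68 + (z_c − 36400)×3.35
Column 2: 546×0 + x×0.92 + 31300×2.88 + (z_c − 546 − 31300 − x)×3.35
The z_c×3.35 term appears on both sides and cancels. Collect the known terms of each column as K = Σ(ρt)_known − 3.35 × (depth of known layers): K_1 = 97552 − 3.35×36400 = −24388; K_2 = 90144 − 3.35×(546 + 31300) = −16540.1.
Balance: K_1 = K_2 − x×(3.35 − 0.92), so x = (K_2 − K_1)/(3.35 − 0.92) = 7847.9/2.43 = 3230 m.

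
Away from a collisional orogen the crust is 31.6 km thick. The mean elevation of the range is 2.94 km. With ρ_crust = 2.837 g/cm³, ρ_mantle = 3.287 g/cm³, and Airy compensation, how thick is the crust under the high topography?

Root depth r = h ρ_c / (ρ_m − ρ_c) = 2.94 km × 2.837 / 0.45 = 18.54 km.
Total thickness = T + h + r = 31.6 km + 2.94 km + 18.54 km = 53.1 km.

53.1 km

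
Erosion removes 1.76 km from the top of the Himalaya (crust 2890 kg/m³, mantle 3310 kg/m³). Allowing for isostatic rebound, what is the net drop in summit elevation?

0.223 km

Rebound u = e ρ_c/ρ_m = 1.76 km × 2890/3310 = 1.537 km.
Net surface drop = e − u = 1.76 km − 1.537 km = e (ρ_m − ρ_c)/ρ_m = 0.223 km.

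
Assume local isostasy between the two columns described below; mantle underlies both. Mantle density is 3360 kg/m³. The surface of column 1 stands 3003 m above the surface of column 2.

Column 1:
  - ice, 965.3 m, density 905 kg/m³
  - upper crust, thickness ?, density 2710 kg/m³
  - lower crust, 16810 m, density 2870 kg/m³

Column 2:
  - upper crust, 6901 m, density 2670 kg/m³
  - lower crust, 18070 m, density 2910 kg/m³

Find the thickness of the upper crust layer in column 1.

19000 m

Take the compensation level at the base of the deeper column (depth z_c below the surface of column 1) and equate Σ ρ_i t_i down to z_c; mantle fills any gap and the z_c terms cancel.
Column 1: 965.3×905 + x×2710 + 16810×2870 + (z_c − 17775.3 − x)×3360
Column 2: 3003×0 + 6901×2670 + 18070×2910 + (z_c − 3003 − 24971)×3360
The z_c×3360 term appears on both sides and cancels. Collect the known terms of each column as K = Σ(ρt)_known − 3360 × (depth of known layers): K_1 = 49118296.5 − 3360×17775.3 = −10606711.5; K_2 = 71009370 − 3360×(3003 + 24971) = −22983270.
Balance: K_1 − x×(3360 − 2710) = K_2, so x = (K_1 − K_2)/(3360 − 2710) = 12376600/650 = 19000 m.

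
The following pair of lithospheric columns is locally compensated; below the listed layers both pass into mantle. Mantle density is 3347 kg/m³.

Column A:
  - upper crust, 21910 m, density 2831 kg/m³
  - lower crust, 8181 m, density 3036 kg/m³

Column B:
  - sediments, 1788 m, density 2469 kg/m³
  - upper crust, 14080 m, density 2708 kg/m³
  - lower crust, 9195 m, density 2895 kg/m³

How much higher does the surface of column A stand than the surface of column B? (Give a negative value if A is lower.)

For any compensation level in the mantle, the mantle terms cancel and isostasy reduces to e = (Σt_A − Σt_B) − (Σ(ρt)_A − Σ(ρt)_B) / ρ_m.
Σt_A = 30091 m; Σt_B = 25063 m; Σ(ρt)_A = 86864726; Σ(ρt)_B = 69162737 (in m·kg/m³).
e = (30091 − 25063) − (86864726 − 69162737) / 3347 = −261 m.

−261 m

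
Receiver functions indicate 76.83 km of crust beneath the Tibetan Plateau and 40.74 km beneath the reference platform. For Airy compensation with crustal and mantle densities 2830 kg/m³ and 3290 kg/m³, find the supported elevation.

5.05 km

Excess crust Δ = 76.83 km − 40.74 km = 36.09 km, split between elevation h and root r with h + r = Δ.
Airy balance ρ_c h = (ρ_m − ρ_c) r gives r = h ρ_c/(ρ_m − ρ_c), so h (1 + ρ_c/(ρ_m − ρ_c)) = Δ, i.e. h = Δ (ρ_m − ρ_c)/ρ_m.
h = 36.09 km × 460/3290 = 5.05 km.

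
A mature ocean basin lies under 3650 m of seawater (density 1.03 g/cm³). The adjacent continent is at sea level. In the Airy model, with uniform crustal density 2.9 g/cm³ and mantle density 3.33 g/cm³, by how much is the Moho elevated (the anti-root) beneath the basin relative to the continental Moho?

Isostatic balance requires: replacing crust with seawater at the top is compensated by replacing crust with mantle at the base: d (ρ_c − ρ_w) = a (ρ_m − ρ_c).
a = d (ρ_c − ρ_w)/(ρ_m − ρ_c) = 3650 m × 1.87/0.43 = 15900 m.

15900 m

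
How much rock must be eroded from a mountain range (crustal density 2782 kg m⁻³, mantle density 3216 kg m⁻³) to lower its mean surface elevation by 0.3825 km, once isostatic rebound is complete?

2.83 km

Net drop Δ = e − u = e − e ρ_c/ρ_m = e (ρ_m − ρ_c)/ρ_m.
e = Δ ρ_m/(ρ_m − ρ_c) = 0.3825 km × 3216/434 = 2.83 km.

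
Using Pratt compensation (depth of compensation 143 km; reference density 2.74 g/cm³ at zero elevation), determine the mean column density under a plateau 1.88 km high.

Pratt balance: ρ_ref D = ρ (D + h).
ρ = ρ_ref D/(D + h) = 2.74 × 143 km/(143 km + 1.88 km) = 2.7 g/cm³.

2.7 g/cm³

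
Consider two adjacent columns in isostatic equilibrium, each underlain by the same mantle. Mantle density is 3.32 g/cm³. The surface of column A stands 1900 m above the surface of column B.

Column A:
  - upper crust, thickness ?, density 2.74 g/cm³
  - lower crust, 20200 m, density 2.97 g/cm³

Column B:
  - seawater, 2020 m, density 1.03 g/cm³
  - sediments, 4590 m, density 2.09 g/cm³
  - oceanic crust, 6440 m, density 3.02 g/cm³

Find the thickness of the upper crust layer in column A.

19700 m

Take the compensation level at the base of the deeper column (depth z_c below the surface of column A) and equate Σ ρ_i t_i down to z_c; mantle fills any gap and the z_c terms cancel.
Column A: x×2.74 + 20200×2.97 + (z_c − 20200 − x)×3.32
Column B: 1900×0 + 2020×1.03 + 4590×2.09 + 6440×3.02 + (z_c − 1900 − 13050)×3.32
The z_c×3.32 term appears on both sides and cancels. Collect the known terms of each column as K = Σ(ρt)_known − 3.32 × (depth of known layers): K_A = 59994 − 3.32×20200 = −7070; K_B = 31122.5 − 3.32×(1900 + 13050) = −18511.5.
Balance: K_A − x×(3.32 − 2.74) = K_B, so x = (K_A − K_B)/(3.32 − 2.74) = 11441.5/0.58 = 19700 m.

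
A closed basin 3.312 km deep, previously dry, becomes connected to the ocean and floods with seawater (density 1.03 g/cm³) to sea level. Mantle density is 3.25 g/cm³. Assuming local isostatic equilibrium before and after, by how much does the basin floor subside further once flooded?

After flooding the water column is d + s deep. Its weight must equal the weight of mantle displaced by the extra subsidence s: (d + s) ρ_w = s ρ_m.
s = d ρ_w / (ρ_m − ρ_w) = 3.312 km × 1.03/(3.25 − 1.03) = 1.54 km.

1.54 km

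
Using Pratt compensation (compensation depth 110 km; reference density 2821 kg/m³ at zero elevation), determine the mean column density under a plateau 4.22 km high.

Pratt balance: ρ_ref D = ρ (D + h).
ρ = ρ_ref D/(D + h) = 2821 × 110 km/(110 km + 4.22 km) = 2720 kg/m³.

2720 kg/m³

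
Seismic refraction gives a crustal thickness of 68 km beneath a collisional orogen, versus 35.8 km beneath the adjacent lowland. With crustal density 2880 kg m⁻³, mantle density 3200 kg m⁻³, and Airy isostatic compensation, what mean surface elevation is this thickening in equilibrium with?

3.22 km

Excess crust Δ = 68 km − 35.8 km = 32.2 km, split between elevation h and root r with h + r = Δ.
Airy balance ρ_c h = (ρ_m − ρ_c) r gives r = h ρ_c/(ρ_m − ρ_c), so h (1 + ρ_c/(ρ_m − ρ_c)) = Δ, i.e. h = Δ (ρ_m − ρ_c)/ρ_m.
h = 32.2 km × 320/3200 = 3.22 km.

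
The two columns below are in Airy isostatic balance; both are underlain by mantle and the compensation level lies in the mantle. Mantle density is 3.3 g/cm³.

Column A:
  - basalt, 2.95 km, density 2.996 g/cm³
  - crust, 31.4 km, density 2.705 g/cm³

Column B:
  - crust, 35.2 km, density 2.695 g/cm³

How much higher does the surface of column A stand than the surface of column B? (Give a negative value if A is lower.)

For any compensation level in the mantle, the mantle terms cancel and isostasy reduces to e = (Σt_A − Σt_B) − (Σ(ρt)_A − Σ(ρt)_B) / ρ_m.
Σt_A = 34.35 km; Σt_B = 35.2 km; Σ(ρt)_A = 93.7752; Σ(ρt)_B = 94.864 (in km·g/cm³).
e = (34.35 − 35.2) − (93.7752 − 94.864) / 3.3 = −0.52 km.

−0.52 km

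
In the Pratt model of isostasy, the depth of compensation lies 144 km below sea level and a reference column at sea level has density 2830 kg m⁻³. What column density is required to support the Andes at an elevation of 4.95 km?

2740 kg m⁻³

Pratt balance: ρ_ref D = ρ (D + h).
ρ = ρ_ref D/(D + h) = 2830 × 144 km/(144 km + 4.95 km) = 2740 kg m⁻³.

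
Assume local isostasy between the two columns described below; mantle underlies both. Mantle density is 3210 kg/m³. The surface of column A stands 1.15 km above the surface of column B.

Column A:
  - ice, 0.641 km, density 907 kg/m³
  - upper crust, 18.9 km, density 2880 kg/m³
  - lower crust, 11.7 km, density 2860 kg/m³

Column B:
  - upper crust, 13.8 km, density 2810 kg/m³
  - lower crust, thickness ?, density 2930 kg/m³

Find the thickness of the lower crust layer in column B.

9.27 km

Take the compensation level at the base of the deeper column (depth z_c below the surface of column A) and equate Σ ρ_i t_i down to z_c; mantle fills any gap and the z_c terms cancel.
Column A: 0.641×907 + 18.9×2880 + 11.7×2860 + (z_c − 31.241)×3210
Column B: 1.15×0 + 13.8×2810 + x×2930 + (z_c − 1.15 − 13.8 − x)×3210
The z_c×3210 term appears on both sides and cancels. Collect the known terms of each column as K = Σ(ρt)_known − 3210 × (depth of known layers): K_A = 88475.387 − 3210×31.241 = −11808.223; K_B = 38778 − 3210×(1.15 + 13.8) = −9211.5.
Balance: K_A = K_B − x×(3210 − 2930), so x = (K_B − K_A)/(3210 − 2930) = 2596.72/280 = 9.27 km.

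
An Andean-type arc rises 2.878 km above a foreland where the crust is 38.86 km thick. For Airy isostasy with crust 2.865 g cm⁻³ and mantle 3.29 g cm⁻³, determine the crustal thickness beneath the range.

61.1 km

Root depth r = h ρ_c / (ρ_m − ρ_c) = 2.878 km × 2.865 / 0.425 = 19.4 km.
Total thickness = T + h + r = 38.86 km + 2.878 km + 19.4 km = 61.1 km.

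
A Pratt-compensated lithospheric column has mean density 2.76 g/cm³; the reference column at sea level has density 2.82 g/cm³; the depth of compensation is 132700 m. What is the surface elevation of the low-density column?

2880 m

ρ_ref D = ρ (D + h) → h = D (ρ_ref − ρ)/ρ.
h = 132700 m × (2.82 − 2.76)/2.76 = 2880 m.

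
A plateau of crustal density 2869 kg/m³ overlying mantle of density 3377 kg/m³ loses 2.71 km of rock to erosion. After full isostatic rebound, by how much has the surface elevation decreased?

0.408 km

Rebound u = e ρ_c/ρ_m = 2.71 km × 2869/3377 = 2.302 km.
Net surface drop = e − u = 2.71 km − 2.302 km = e (ρ_m − ρ_c)/ρ_m = 0.408 km.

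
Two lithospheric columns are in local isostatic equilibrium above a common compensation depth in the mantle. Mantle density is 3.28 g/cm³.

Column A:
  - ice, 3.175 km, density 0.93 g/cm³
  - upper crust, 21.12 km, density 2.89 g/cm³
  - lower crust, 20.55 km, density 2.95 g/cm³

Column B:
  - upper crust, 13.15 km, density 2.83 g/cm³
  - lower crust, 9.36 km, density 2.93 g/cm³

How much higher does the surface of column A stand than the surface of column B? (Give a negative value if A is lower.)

4.05 km

For any compensation level in the mantle, the mantle terms cancel and isostasy reduces to e = (Σt_A − Σt_B) − (Σ(ρt)_A − Σ(ρt)_B) / ρ_m.
Σt_A = 44.845 km; Σt_B = 22.51 km; Σ(ρt)_A = 124.61205; Σ(ρt)_B = 64.6393 (in km·g/cm³).
e = (44.845 − 22.51) − (124.61205 − 64.6393) / 3.28 = 4.05 km.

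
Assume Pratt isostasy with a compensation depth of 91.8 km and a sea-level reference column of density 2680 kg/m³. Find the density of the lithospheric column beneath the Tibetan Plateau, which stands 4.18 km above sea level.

Pratt balance: ρ_ref D = ρ (D + h).
ρ = ρ_ref D/(D + h) = 2680 × 91.8 km/(91.8 km + 4.18 km) = 2560 kg/m³.

2560 kg/m³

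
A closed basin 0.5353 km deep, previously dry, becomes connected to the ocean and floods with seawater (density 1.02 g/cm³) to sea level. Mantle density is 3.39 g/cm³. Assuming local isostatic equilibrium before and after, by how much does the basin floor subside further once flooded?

0.23 km

After flooding the water column is d + s deep. Its weight must equal the weight of mantle displaced by the extra subsidence s: (d + s) ρ_w = s ρ_m.
s = d ρ_w / (ρ_m − ρ_w) = 0.5353 km × 1.02/(3.39 − 1.02) = 0.23 km.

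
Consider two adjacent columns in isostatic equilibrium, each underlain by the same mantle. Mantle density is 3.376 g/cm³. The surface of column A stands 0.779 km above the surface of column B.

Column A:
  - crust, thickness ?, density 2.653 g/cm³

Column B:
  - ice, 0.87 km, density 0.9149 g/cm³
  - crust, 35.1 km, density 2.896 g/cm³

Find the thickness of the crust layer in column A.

Take the compensation level at the base of the deeper column (depth z_c below the surface of column A) and equate Σ ρ_i t_i down to z_c; mantle fills any gap and the z_c terms cancel.
Column A: x×2.653 + (z_c − 0 − x)×3.376
Column B: 0.779×0 + 0.87×0.9149 + 35.1×2.896 + (z_c − 0.779 − 35.97)×3.376
The z_c×3.376 term appears on both sides and cancels. Collect the known terms of each column as K = Σ(ρt)_known − 3.376 × (depth of known layers): K_A = 0 − 3.376×0 = 0; K_B = 102.445563 − 3.376×(0.779 + 35.97) = −21.619061.
Balance: K_A − x×(3.376 − 2.653) = K_B, so x = (K_A − K_B)/(3.376 − 2.653) = 21.6191/0.723 = 29.9 km.

29.9 km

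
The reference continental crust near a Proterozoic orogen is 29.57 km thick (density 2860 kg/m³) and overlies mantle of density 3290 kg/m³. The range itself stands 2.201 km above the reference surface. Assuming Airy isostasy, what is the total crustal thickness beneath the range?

Root depth r = h ρ_c / (ρ_m − ρ_c) = 2.201 km × 2860 / 430 = 14.64 km.
Total thickness = T + h + r = 29.57 km + 2.201 km + 14.64 km = 46.4 km.

46.4 km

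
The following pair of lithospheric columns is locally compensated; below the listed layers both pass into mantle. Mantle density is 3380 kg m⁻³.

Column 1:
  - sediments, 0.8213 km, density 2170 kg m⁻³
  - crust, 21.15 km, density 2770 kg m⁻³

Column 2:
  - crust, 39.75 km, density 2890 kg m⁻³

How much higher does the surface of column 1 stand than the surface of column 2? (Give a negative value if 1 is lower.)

−1.65 km

For any compensation level in the mantle, the mantle terms cancel and isostasy reduces to e = (Σt_1 − Σt_2) − (Σ(ρt)_1 − Σ(ρt)_2) / ρ_m.
Σt_1 = 21.9713 km; Σt_2 = 39.75 km; Σ(ρt)_1 = 60367.721; Σ(ρt)_2 = 114877.5 (in km·kg m⁻³).
e = (21.9713 − 39.75) − (60367.721 − 114877.5) / 3380 = −1.65 km.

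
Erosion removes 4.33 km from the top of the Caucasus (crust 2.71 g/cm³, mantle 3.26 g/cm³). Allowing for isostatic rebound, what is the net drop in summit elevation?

0.731 km

Rebound u = e ρ_c/ρ_m = 4.33 km × 2.71/3.26 = 3.599 km.
Net surface drop = e − u = 4.33 km − 3.599 km = e (ρ_m − ρ_c)/ρ_m = 0.731 km.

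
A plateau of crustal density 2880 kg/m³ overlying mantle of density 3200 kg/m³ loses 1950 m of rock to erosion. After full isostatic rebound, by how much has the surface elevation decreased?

195 m

Rebound u = e ρ_c/ρ_m = 1950 m × 2880/3200 = 1755 m.
Net surface drop = e − u = 1950 m − 1755 m = e (ρ_m − ρ_c)/ρ_m = 195 m.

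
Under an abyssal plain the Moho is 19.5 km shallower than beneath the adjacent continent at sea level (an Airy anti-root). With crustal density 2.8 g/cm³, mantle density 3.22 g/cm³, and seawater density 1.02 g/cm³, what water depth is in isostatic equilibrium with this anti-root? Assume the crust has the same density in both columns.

4.6 km

Replacing a thickness d of crust by seawater at the top must be balanced by replacing crust with mantle at the base: d (ρ_c − ρ_w) = a (ρ_m − ρ_c).
d = a (ρ_m − ρ_c)/(ρ_c − ρ_w) = 19.5 km × 0.42/1.78 = 4.6 km.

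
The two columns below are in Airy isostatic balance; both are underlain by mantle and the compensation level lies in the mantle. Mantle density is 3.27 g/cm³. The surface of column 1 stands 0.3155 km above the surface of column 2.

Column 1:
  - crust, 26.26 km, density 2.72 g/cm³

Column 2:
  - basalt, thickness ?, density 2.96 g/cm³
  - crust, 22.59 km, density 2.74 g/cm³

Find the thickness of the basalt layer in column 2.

Take the compensation level at the base of the deeper column (depth z_c below the surface of column 1) and equate Σ ρ_i t_i down to z_c; mantle fills any gap and the z_c terms cancel.
Column 1: 26.26×2.72 + (z_c − 26.26)×3.27
Column 2: 0.3155×0 + x×2.96 + 22.59×2.74 + (z_c − 0.3155 − 22.59 − x)×3.27
The z_c×3.27 term appears on both sides and cancels. Collect the known terms of each column as K = Σ(ρt)_known − 3.27 × (depth of known layers): K_1 = 71.4272 − 3.27×26.26 = −14.443; K_2 = 61.8966 − 3.27×(0.3155 + 22.59) = −13.004385.
Balance: K_1 = K_2 − x×(3.27 − 2.96), so x = (K_2 − K_1)/(3.27 − 2.96) = 1.43861/0.31 = 4.64 km.

4.64 km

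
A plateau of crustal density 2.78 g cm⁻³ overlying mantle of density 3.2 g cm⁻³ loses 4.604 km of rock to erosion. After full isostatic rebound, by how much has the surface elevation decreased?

Rebound u = e ρ_c/ρ_m = 4.604 km × 2.78/3.2 = 4 km.
Net surface drop = e − u = 4.604 km − 4 km = e (ρ_m − ρ_c)/ρ_m = 0.604 km.

0.604 km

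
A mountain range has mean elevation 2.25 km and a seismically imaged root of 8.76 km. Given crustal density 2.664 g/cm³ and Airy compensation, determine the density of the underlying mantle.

3.35 g/cm³

Airy balance: ρ_c h = (ρ_m − ρ_c) r → ρ_m = ρ_c (1 + h/r).
ρ_m = 2.664 × (1 + 2.25 km/8.76 km) = 3.35 g/cm³.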